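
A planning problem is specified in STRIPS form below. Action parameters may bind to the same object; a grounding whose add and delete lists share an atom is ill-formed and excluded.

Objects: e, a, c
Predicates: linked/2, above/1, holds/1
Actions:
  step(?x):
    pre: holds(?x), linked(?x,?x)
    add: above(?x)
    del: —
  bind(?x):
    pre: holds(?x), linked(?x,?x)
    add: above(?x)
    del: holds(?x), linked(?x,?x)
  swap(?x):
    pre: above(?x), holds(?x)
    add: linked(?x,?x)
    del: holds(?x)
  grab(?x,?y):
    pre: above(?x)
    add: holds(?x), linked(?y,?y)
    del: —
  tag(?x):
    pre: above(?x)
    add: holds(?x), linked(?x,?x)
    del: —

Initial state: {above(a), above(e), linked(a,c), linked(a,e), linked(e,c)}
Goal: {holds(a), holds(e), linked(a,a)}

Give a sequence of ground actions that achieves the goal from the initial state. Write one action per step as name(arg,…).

1. grab(e,e)  →  {above(a), above(e), holds(e), linked(a,c), linked(a,e), linked(e,c), linked(e,e)}
2. grab(a,a)  →  {above(a), above(e), holds(a), holds(e), linked(a,a), linked(a,c), linked(a,e), linked(e,c), linked(e,e)}

grab(e,e); grab(a,a)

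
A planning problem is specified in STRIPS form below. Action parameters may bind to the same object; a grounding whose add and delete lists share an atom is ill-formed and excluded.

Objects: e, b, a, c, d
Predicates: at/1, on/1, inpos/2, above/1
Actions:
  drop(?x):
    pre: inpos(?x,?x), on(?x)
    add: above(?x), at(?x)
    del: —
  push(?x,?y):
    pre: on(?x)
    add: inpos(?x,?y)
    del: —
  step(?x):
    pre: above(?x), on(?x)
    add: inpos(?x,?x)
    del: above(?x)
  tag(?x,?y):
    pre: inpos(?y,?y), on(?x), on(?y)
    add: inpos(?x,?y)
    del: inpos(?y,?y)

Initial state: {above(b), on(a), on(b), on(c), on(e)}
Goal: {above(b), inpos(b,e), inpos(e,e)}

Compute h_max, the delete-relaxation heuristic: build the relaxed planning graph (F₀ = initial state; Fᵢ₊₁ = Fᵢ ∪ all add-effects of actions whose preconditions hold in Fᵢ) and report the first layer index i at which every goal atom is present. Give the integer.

1

F0 = init (5 atoms)
F1 = F0 ∪ {inpos(a,a), inpos(a,b), inpos(a,c), inpos(a,d), inpos(a,e), inpos(b,a), inpos(b,b), inpos(b,c), inpos(b,d), inpos(b,e), inpos(c,a), inpos(c,b), inpos(c,c), inpos(c,d), inpos(c,e), inpos(e,a), inpos(e,b), inpos(e,c), inpos(e,d), inpos(e,e)}  (25 atoms)
goal ⊆ F1  ⇒  h_max = 1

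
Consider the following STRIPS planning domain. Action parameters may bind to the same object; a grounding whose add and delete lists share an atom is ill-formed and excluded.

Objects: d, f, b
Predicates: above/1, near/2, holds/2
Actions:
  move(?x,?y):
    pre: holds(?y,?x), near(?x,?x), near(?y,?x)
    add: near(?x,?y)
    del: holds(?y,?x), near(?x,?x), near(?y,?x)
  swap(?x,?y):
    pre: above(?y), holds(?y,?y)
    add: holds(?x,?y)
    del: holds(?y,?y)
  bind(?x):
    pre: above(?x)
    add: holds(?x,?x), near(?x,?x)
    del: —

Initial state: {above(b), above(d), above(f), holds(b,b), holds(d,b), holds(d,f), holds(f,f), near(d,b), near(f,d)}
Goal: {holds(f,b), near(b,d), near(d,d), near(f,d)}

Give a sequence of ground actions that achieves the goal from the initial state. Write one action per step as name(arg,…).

swap(f,b); bind(d); bind(b); move(b,d)

1. swap(f,b)  →  {above(b), above(d), above(f), holds(d,b), holds(d,f), holds(f,b), holds(f,f), near(d,b), near(f,d)}
2. bind(d)  →  {above(b), above(d), above(f), holds(d,b), holds(d,d), holds(d,f), holds(f,b), holds(f,f), near(d,b), near(d,d), near(f,d)}
3. bind(b)  →  {above(b), above(d), above(f), holds(b,b), holds(d,b), holds(d,d), holds(d,f), holds(f,b), holds(f,f), near(b,b), near(d,b), near(d,d), near(f,d)}
4. move(b,d)  →  {above(b), above(d), above(f), holds(b,b), holds(d,d), holds(d,f), holds(f,b), holds(f,f), near(b,d), near(d,d), near(f,d)}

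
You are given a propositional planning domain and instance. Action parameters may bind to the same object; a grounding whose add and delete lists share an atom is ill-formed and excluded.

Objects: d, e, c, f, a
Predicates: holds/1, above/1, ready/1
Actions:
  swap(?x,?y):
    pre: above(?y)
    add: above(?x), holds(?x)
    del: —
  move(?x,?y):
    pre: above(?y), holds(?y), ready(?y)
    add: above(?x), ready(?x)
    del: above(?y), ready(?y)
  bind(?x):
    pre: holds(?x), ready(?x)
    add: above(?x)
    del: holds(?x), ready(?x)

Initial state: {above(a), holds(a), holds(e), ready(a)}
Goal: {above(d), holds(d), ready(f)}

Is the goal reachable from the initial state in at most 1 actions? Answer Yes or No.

No

1. swap(d,a)  →  {above(a), above(d), holds(a), holds(d), holds(e), ready(a)}
2. move(f,a)  →  {above(d), above(f), holds(a), holds(d), holds(e), ready(f)}
optimal plan length = 2; 2 > 1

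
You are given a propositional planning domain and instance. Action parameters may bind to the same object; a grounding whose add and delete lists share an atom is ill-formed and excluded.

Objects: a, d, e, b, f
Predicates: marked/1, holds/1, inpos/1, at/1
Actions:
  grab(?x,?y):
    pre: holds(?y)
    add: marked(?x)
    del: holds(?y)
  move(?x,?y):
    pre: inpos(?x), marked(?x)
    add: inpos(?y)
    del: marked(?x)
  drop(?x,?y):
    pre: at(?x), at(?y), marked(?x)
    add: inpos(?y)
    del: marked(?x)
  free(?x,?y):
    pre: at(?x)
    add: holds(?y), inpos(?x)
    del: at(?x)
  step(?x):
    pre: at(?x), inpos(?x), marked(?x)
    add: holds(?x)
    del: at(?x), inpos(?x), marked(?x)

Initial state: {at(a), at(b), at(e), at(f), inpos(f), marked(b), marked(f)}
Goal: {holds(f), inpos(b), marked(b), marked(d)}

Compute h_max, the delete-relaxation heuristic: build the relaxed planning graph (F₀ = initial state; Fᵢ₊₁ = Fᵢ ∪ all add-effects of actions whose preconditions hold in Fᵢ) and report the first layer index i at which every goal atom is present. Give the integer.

2

F0 = init (7 atoms)
F1 = F0 ∪ {holds(a), holds(b), holds(d), holds(e), holds(f), inpos(a), inpos(b), inpos(d), inpos(e)}  (16 atoms)
F2 = F1 ∪ {marked(a), marked(d), marked(e)}  (19 atoms)
goal ⊆ F2  ⇒  h_max = 2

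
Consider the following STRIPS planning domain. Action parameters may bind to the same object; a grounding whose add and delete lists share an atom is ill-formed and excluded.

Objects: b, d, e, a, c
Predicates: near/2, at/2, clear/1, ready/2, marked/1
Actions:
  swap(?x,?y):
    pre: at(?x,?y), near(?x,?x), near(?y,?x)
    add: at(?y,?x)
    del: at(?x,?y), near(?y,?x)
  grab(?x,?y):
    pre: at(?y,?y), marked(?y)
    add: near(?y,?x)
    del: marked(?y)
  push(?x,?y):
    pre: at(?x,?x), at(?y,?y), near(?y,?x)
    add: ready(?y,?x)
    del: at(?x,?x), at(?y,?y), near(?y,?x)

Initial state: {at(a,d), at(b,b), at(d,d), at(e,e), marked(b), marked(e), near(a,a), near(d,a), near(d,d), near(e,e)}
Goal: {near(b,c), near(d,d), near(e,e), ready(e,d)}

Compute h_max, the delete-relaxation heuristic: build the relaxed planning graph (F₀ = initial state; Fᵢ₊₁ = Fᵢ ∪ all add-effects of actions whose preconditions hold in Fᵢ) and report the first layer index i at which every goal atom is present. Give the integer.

F0 = init (10 atoms)
F1 = F0 ∪ {at(d,a), near(b,a), near(b,b), near(b,c), near(b,d), near(b,e), near(e,a), near(e,b), near(e,c), near(e,d), ready(d,d), ready(e,e)}  (22 atoms)
F2 = F1 ∪ {ready(b,b), ready(b,d), ready(b,e), ready(e,b), ready(e,d)}  (27 atoms)
goal ⊆ F2  ⇒  h_max = 2

2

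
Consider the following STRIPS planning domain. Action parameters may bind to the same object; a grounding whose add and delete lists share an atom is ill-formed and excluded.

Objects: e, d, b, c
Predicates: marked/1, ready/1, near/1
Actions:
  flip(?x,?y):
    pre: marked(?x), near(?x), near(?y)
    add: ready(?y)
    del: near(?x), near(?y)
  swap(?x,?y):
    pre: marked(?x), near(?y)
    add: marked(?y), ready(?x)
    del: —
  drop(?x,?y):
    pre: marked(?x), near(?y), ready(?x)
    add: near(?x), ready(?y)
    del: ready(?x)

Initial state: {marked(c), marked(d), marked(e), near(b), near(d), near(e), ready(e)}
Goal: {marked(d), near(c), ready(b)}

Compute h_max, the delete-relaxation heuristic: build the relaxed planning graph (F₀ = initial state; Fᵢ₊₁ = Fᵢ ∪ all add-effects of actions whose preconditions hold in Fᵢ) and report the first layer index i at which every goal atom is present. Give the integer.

F0 = init (7 atoms)
F1 = F0 ∪ {marked(b), ready(b), ready(c), ready(d)}  (11 atoms)
F2 = F1 ∪ {near(c)}  (12 atoms)
goal ⊆ F2  ⇒  h_max = 2

2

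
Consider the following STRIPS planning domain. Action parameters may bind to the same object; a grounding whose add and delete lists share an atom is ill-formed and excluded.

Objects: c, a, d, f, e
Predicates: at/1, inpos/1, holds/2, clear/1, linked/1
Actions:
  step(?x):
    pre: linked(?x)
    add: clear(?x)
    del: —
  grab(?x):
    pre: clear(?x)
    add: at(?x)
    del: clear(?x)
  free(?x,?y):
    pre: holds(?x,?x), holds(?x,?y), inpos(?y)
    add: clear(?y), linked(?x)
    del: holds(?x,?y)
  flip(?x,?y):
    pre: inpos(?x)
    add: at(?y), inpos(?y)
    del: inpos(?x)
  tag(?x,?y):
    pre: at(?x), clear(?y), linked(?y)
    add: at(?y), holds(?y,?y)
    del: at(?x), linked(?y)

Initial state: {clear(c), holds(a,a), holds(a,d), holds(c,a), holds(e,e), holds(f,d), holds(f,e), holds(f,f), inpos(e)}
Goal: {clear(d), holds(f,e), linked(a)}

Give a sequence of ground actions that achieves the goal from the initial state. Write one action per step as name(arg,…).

1. flip(e,d)  →  {at(d), clear(c), holds(a,a), holds(a,d), holds(c,a), holds(e,e), holds(f,d), holds(f,e), holds(f,f), inpos(d)}
2. free(a,d)  →  {at(d), clear(c), clear(d), holds(a,a), holds(c,a), holds(e,e), holds(f,d), holds(f,e), holds(f,f), inpos(d), linked(a)}

flip(e,d); free(a,d)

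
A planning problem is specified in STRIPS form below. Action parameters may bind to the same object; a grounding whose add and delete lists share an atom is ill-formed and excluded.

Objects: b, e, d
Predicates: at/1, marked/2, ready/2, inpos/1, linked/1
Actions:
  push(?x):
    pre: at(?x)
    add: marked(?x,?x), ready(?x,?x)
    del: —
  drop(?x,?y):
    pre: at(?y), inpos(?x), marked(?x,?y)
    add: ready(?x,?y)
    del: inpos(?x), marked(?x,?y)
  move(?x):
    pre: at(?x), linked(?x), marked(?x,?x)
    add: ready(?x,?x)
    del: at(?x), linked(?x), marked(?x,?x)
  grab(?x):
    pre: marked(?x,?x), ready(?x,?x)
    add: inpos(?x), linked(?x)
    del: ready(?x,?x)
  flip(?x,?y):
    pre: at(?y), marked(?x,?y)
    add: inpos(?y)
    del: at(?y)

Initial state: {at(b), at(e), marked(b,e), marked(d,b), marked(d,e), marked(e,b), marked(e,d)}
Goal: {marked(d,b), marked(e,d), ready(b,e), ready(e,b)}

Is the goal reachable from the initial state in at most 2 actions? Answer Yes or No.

No

1. push(b)  →  {at(b), at(e), marked(b,b), marked(b,e), marked(d,b), marked(d,e), marked(e,b), marked(e,d), ready(b,b)}
2. grab(b)  →  {at(b), at(e), inpos(b), linked(b), marked(b,b), marked(b,e), marked(d,b), marked(d,e), marked(e,b), marked(e,d)}
3. drop(b,e)  →  {at(b), at(e), linked(b), marked(b,b), marked(d,b), marked(d,e), marked(e,b), marked(e,d), ready(b,e)}
4. flip(d,e)  →  {at(b), inpos(e), linked(b), marked(b,b), marked(d,b), marked(d,e), marked(e,b), marked(e,d), ready(b,e)}
5. drop(e,b)  →  {at(b), linked(b), marked(b,b), marked(d,b), marked(d,e), marked(e,d), ready(b,e), ready(e,b)}
optimal plan length = 5; 5 > 2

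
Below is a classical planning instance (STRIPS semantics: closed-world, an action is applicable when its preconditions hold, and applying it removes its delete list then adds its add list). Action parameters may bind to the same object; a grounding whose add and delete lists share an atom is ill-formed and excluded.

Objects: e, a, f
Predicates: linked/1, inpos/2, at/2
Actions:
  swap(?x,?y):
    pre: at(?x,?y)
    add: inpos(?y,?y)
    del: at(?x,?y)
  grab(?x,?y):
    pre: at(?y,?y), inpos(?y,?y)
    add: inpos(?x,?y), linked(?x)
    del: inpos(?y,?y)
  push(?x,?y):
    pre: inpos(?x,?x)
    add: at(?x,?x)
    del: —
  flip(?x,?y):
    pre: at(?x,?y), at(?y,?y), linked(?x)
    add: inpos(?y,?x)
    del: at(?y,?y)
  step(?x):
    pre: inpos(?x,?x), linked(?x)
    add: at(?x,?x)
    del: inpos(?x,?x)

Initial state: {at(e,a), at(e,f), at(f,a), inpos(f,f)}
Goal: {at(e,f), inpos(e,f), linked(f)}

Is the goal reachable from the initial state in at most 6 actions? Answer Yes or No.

Yes

1. swap(e,a)  →  {at(e,f), at(f,a), inpos(a,a), inpos(f,f)}
2. push(a,e)  →  {at(a,a), at(e,f), at(f,a), inpos(a,a), inpos(f,f)}
3. grab(f,a)  →  {at(a,a), at(e,f), at(f,a), inpos(f,a), inpos(f,f), linked(f)}
4. push(f,e)  →  {at(a,a), at(e,f), at(f,a), at(f,f), inpos(f,a), inpos(f,f), linked(f)}
5. grab(e,f)  →  {at(a,a), at(e,f), at(f,a), at(f,f), inpos(e,f), inpos(f,a), linked(e), linked(f)}
optimal plan length = 5; 5 ≤ 6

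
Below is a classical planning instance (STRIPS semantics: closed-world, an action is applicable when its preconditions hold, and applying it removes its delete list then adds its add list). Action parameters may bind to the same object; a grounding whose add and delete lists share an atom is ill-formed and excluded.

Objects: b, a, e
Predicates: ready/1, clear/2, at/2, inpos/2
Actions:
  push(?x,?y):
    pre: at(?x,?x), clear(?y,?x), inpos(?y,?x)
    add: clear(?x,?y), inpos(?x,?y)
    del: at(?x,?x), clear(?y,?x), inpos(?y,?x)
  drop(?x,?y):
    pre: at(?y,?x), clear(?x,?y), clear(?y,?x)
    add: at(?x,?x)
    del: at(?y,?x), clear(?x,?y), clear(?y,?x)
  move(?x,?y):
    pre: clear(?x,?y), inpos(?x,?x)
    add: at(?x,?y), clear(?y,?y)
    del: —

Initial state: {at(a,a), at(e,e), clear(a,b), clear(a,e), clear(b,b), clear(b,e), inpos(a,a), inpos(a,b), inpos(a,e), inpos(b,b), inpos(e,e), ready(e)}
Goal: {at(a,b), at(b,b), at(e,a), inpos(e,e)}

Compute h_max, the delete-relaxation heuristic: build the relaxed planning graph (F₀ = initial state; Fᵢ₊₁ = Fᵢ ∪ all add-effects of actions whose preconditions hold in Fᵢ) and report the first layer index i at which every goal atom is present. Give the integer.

2

F0 = init (12 atoms)
F1 = F0 ∪ {at(a,b), at(a,e), at(b,b), at(b,e), clear(e,a), clear(e,e), inpos(e,a)}  (19 atoms)
F2 = F1 ∪ {at(e,a), clear(a,a), clear(b,a), inpos(b,a)}  (23 atoms)
goal ⊆ F2  ⇒  h_max = 2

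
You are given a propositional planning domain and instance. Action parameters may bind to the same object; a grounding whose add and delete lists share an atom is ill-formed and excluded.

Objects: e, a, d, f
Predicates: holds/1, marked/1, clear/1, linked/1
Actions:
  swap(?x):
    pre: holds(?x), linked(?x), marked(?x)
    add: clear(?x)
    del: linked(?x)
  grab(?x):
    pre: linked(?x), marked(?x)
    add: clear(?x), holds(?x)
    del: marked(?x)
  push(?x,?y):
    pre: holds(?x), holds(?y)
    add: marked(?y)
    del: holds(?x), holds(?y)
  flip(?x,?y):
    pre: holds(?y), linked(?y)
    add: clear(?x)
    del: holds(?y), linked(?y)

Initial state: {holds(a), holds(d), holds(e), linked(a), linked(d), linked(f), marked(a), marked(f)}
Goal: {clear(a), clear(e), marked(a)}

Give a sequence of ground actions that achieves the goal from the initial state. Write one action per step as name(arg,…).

1. swap(a)  →  {clear(a), holds(a), holds(d), holds(e), linked(d), linked(f), marked(a), marked(f)}
2. flip(e,d)  →  {clear(a), clear(e), holds(a), holds(e), linked(f), marked(a), marked(f)}

swap(a); flip(e,d)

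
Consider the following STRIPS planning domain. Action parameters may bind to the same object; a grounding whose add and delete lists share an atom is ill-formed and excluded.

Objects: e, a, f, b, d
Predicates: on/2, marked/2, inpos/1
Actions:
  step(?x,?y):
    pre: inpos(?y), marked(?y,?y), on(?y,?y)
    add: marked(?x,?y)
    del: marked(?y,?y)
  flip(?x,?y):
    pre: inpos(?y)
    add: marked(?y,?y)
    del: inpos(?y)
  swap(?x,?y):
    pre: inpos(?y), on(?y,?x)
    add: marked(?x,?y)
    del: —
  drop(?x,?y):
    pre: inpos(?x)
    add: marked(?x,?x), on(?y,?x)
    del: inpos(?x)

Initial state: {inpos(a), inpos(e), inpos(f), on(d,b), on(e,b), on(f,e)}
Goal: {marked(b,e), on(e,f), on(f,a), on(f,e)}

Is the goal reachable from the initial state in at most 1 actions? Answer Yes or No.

1. swap(b,e)  →  {inpos(a), inpos(e), inpos(f), marked(b,e), on(d,b), on(e,b), on(f,e)}
2. drop(a,f)  →  {inpos(e), inpos(f), marked(a,a), marked(b,e), on(d,b), on(e,b), on(f,a), on(f,e)}
3. drop(f,e)  →  {inpos(e), marked(a,a), marked(b,e), marked(f,f), on(d,b), on(e,b), on(e,f), on(f,a), on(f,e)}
optimal plan length = 3; 3 > 1

No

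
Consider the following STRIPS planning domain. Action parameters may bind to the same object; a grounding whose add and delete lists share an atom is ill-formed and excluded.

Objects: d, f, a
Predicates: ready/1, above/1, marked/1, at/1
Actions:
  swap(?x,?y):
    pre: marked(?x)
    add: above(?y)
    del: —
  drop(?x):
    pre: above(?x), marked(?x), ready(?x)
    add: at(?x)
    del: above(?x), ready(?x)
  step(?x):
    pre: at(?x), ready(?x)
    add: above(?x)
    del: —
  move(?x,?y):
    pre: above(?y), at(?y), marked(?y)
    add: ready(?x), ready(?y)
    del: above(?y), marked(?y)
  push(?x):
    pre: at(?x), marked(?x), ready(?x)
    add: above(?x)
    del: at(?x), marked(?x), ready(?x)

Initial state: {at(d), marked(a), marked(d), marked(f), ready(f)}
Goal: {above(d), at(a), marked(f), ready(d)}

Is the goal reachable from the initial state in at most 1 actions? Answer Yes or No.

No

1. swap(d,d)  →  {above(d), at(d), marked(a), marked(d), marked(f), ready(f)}
2. swap(d,a)  →  {above(a), above(d), at(d), marked(a), marked(d), marked(f), ready(f)}
3. move(a,d)  →  {above(a), at(d), marked(a), marked(f), ready(a), ready(d), ready(f)}
4. swap(f,d)  →  {above(a), above(d), at(d), marked(a), marked(f), ready(a), ready(d), ready(f)}
5. drop(a)  →  {above(d), at(a), at(d), marked(a), marked(f), ready(d), ready(f)}
optimal plan length = 5; 5 > 1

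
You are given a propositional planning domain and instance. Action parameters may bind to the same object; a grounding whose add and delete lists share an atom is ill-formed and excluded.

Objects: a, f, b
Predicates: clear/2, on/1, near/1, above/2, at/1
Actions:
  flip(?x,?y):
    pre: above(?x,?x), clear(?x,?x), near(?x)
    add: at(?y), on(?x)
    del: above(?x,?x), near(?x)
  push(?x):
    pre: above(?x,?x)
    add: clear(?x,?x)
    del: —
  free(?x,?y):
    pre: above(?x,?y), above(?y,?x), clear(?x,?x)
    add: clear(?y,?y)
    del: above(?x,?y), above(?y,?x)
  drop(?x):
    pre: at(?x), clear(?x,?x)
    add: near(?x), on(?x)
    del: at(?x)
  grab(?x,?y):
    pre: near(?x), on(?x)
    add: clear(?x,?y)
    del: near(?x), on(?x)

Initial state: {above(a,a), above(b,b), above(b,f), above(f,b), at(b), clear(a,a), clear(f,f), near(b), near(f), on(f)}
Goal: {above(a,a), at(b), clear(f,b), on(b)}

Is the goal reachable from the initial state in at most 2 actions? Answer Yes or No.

1. push(b)  →  {above(a,a), above(b,b), above(b,f), above(f,b), at(b), clear(a,a), clear(b,b), clear(f,f), near(b), near(f), on(f)}
2. flip(b,a)  →  {above(a,a), above(b,f), above(f,b), at(a), at(b), clear(a,a), clear(b,b), clear(f,f), near(f), on(b), on(f)}
3. grab(f,b)  →  {above(a,a), above(b,f), above(f,b), at(a), at(b), clear(a,a), clear(b,b), clear(f,b), clear(f,f), on(b)}
optimal plan length = 3; 3 > 2

No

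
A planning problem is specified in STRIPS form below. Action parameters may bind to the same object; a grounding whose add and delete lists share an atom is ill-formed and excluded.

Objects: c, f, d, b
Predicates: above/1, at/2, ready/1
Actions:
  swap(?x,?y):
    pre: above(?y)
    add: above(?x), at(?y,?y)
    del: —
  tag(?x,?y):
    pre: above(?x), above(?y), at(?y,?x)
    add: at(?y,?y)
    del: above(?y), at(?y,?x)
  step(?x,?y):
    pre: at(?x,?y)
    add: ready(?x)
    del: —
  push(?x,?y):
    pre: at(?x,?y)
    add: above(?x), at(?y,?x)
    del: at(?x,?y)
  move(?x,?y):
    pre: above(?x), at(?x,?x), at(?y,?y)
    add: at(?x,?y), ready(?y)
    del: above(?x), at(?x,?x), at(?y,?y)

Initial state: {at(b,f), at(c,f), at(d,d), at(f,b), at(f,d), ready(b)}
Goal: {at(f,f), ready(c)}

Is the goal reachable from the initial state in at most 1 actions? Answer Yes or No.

No

1. step(c,f)  →  {at(b,f), at(c,f), at(d,d), at(f,b), at(f,d), ready(b), ready(c)}
2. push(f,d)  →  {above(f), at(b,f), at(c,f), at(d,d), at(d,f), at(f,b), ready(b), ready(c)}
3. swap(c,f)  →  {above(c), above(f), at(b,f), at(c,f), at(d,d), at(d,f), at(f,b), at(f,f), ready(b), ready(c)}
optimal plan length = 3; 3 > 1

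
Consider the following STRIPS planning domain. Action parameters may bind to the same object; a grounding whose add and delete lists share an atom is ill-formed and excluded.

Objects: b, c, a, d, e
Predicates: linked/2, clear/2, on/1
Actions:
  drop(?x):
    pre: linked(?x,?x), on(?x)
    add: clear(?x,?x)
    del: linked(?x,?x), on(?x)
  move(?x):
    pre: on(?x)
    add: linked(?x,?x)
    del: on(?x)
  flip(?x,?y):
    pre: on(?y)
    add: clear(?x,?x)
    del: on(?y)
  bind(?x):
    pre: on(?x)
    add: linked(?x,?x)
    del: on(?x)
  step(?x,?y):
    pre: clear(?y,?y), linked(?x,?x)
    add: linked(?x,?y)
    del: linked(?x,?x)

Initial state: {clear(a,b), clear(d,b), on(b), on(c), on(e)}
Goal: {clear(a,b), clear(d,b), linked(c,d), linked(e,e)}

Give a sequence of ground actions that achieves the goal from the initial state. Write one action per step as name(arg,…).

1. move(c)  →  {clear(a,b), clear(d,b), linked(c,c), on(b), on(e)}
2. move(e)  →  {clear(a,b), clear(d,b), linked(c,c), linked(e,e), on(b)}
3. flip(d,b)  →  {clear(a,b), clear(d,b), clear(d,d), linked(c,c), linked(e,e)}
4. step(c,d)  →  {clear(a,b), clear(d,b), clear(d,d), linked(c,d), linked(e,e)}

move(c); move(e); flip(d,b); step(c,d)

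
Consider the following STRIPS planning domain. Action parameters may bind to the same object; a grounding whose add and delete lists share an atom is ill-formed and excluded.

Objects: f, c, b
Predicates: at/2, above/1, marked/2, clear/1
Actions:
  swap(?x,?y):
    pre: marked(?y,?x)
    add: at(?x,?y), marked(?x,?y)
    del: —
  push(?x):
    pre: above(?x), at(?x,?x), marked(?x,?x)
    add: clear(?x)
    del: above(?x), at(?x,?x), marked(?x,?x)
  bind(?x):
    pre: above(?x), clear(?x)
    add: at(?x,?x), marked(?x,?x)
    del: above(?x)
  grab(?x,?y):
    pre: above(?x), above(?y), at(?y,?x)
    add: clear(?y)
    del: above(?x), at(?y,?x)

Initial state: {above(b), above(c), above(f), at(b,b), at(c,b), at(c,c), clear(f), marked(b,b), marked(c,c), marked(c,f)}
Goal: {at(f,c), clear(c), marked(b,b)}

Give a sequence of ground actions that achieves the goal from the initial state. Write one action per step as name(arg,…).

1. swap(f,c)  →  {above(b), above(c), above(f), at(b,b), at(c,b), at(c,c), at(f,c), clear(f), marked(b,b), marked(c,c), marked(c,f), marked(f,c)}
2. push(c)  →  {above(b), above(f), at(b,b), at(c,b), at(f,c), clear(c), clear(f), marked(b,b), marked(c,f), marked(f,c)}

swap(f,c); push(c)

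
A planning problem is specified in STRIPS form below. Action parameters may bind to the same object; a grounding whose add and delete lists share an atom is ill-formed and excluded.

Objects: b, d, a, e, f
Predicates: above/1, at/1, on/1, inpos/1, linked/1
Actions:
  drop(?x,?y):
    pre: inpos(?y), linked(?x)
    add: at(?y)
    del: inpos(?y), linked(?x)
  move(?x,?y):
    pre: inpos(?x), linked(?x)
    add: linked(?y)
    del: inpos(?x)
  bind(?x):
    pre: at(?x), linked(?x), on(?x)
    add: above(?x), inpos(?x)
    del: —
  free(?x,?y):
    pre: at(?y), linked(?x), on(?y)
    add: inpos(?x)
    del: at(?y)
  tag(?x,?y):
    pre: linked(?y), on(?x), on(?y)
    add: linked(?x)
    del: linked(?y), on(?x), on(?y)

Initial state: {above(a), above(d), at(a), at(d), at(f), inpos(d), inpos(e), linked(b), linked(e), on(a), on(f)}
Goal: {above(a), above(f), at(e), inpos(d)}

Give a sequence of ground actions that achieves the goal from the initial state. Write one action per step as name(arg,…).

1. drop(b,e)  →  {above(a), above(d), at(a), at(d), at(e), at(f), inpos(d), linked(e), on(a), on(f)}
2. free(e,a)  →  {above(a), above(d), at(d), at(e), at(f), inpos(d), inpos(e), linked(e), on(a), on(f)}
3. move(e,f)  →  {above(a), above(d), at(d), at(e), at(f), inpos(d), linked(e), linked(f), on(a), on(f)}
4. bind(f)  →  {above(a), above(d), above(f), at(d), at(e), at(f), inpos(d), inpos(f), linked(e), linked(f), on(a), on(f)}

drop(b,e); free(e,a); move(e,f); bind(f)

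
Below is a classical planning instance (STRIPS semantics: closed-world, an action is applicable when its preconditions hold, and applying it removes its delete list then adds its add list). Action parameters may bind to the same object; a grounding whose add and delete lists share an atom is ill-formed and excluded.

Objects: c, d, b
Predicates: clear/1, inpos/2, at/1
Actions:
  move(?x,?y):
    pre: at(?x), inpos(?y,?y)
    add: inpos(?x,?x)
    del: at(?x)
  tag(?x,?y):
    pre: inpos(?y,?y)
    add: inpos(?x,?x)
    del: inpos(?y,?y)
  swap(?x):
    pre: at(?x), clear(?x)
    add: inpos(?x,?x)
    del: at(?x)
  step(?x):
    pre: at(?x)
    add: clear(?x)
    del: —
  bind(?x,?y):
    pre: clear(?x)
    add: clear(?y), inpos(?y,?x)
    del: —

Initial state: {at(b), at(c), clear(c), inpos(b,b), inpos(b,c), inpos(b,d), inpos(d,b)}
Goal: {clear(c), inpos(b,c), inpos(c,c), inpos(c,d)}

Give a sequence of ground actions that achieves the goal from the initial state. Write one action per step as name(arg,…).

1. move(c,b)  →  {at(b), clear(c), inpos(b,b), inpos(b,c), inpos(b,d), inpos(c,c), inpos(d,b)}
2. bind(c,d)  →  {at(b), clear(c), clear(d), inpos(b,b), inpos(b,c), inpos(b,d), inpos(c,c), inpos(d,b), inpos(d,c)}
3. bind(d,c)  →  {at(b), clear(c), clear(d), inpos(b,b), inpos(b,c), inpos(b,d), inpos(c,c), inpos(c,d), inpos(d,b), inpos(d,c)}

move(c,b); bind(c,d); bind(d,c)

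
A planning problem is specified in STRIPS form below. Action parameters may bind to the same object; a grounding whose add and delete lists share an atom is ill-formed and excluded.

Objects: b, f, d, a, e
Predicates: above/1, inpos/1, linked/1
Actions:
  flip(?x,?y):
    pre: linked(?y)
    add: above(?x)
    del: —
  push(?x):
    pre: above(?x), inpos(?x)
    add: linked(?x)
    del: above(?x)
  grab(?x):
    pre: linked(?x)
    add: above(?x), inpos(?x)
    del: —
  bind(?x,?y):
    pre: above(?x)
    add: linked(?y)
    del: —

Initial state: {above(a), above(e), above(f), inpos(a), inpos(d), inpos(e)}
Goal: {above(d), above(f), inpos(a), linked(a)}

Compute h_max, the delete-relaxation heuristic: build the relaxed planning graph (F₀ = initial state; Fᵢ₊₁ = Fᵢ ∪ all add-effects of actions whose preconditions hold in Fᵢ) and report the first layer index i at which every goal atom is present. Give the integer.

F0 = init (6 atoms)
F1 = F0 ∪ {linked(a), linked(b), linked(d), linked(e), linked(f)}  (11 atoms)
F2 = F1 ∪ {above(b), above(d), inpos(b), inpos(f)}  (15 atoms)
goal ⊆ F2  ⇒  h_max = 2

2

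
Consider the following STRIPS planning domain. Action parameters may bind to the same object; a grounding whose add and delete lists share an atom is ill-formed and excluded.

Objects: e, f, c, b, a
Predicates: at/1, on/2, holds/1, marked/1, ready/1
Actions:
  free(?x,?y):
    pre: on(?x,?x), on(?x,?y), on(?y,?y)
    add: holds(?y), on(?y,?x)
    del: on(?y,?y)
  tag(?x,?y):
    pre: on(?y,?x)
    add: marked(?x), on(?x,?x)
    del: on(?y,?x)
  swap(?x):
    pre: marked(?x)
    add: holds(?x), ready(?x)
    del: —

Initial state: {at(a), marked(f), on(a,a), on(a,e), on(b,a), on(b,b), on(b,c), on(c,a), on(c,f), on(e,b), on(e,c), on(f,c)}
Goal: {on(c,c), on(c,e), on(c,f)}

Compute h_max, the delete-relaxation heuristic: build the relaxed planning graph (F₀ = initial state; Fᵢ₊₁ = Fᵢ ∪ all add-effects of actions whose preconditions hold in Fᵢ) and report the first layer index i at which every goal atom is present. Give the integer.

F0 = init (12 atoms)
F1 = F0 ∪ {holds(a), holds(f), marked(a), marked(b), marked(c), marked(e), on(a,b), on(c,c), on(e,e), on(f,f), ready(f)}  (23 atoms)
F2 = F1 ∪ {holds(b), holds(c), holds(e), on(a,c), on(b,e), on(c,b), on(c,e), on(e,a), ready(a), ready(b), ready(c), ready(e)}  (35 atoms)
goal ⊆ F2  ⇒  h_max = 2

2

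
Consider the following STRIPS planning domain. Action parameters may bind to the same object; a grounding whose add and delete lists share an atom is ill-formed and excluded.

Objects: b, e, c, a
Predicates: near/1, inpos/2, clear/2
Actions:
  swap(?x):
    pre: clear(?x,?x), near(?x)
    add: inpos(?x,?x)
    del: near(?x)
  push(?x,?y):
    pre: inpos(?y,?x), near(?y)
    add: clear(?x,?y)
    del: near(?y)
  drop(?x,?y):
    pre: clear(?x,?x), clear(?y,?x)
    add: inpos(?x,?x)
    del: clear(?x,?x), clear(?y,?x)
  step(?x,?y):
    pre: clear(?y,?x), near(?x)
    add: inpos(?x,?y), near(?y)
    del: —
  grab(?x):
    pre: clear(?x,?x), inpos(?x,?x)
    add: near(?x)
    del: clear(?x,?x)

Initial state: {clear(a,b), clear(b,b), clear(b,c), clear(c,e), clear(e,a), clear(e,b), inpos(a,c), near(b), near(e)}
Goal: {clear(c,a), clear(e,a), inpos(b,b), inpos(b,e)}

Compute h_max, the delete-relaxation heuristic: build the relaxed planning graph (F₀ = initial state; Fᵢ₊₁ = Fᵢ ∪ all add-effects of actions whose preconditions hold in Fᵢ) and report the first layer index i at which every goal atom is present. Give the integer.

2

F0 = init (9 atoms)
F1 = F0 ∪ {inpos(b,a), inpos(b,b), inpos(b,e), inpos(e,c), near(a), near(c)}  (15 atoms)
F2 = F1 ∪ {clear(c,a), inpos(a,e), inpos(c,b)}  (18 atoms)
goal ⊆ F2  ⇒  h_max = 2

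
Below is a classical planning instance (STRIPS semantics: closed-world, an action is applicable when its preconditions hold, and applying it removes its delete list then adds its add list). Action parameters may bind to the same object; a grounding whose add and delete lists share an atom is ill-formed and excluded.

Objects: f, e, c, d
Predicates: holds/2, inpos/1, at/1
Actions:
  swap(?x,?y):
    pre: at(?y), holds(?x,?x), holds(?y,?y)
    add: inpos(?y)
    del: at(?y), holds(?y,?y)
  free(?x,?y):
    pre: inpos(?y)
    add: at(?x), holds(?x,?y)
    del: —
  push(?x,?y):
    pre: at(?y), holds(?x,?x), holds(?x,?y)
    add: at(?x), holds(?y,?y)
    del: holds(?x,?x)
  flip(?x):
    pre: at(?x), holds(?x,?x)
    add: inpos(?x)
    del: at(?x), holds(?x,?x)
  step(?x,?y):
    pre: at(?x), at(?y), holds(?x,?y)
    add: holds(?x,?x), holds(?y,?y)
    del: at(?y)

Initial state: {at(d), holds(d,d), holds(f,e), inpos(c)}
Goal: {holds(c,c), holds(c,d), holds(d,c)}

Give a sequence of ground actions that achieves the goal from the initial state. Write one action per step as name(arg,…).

1. swap(d,d)  →  {holds(f,e), inpos(c), inpos(d)}
2. free(c,c)  →  {at(c), holds(c,c), holds(f,e), inpos(c), inpos(d)}
3. free(c,d)  →  {at(c), holds(c,c), holds(c,d), holds(f,e), inpos(c), inpos(d)}
4. free(d,c)  →  {at(c), at(d), holds(c,c), holds(c,d), holds(d,c), holds(f,e), inpos(c), inpos(d)}

swap(d,d); free(c,c); free(c,d); free(d,c)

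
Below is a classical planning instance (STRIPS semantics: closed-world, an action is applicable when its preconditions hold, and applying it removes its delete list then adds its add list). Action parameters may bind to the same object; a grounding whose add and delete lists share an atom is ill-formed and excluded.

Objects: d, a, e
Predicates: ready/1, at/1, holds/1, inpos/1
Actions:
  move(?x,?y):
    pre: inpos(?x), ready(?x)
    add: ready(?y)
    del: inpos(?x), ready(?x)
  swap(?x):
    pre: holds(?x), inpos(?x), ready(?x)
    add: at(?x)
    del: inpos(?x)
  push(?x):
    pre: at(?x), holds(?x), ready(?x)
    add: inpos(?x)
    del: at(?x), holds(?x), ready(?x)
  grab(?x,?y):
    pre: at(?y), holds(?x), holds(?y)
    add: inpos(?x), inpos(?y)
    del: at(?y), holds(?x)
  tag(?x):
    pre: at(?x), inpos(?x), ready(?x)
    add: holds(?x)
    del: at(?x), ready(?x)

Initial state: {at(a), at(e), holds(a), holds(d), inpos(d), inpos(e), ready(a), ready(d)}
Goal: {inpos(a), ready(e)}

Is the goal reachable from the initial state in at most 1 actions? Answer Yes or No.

1. move(d,e)  →  {at(a), at(e), holds(a), holds(d), inpos(e), ready(a), ready(e)}
2. push(a)  →  {at(e), holds(d), inpos(a), inpos(e), ready(e)}
optimal plan length = 2; 2 > 1

No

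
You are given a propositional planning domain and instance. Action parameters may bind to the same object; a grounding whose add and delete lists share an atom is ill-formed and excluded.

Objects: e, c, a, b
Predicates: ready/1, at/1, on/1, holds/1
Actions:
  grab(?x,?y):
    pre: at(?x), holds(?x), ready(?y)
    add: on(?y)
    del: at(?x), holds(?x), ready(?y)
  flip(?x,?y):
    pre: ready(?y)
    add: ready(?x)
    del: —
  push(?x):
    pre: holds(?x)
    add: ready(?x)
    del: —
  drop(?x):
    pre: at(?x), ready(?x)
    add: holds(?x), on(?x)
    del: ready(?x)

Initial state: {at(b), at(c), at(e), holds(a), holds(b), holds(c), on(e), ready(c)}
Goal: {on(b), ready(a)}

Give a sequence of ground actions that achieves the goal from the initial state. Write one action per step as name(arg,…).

flip(a,c); flip(b,c); grab(c,b)

1. flip(a,c)  →  {at(b), at(c), at(e), holds(a), holds(b), holds(c), on(e), ready(a), ready(c)}
2. flip(b,c)  →  {at(b), at(c), at(e), holds(a), holds(b), holds(c), on(e), ready(a), ready(b), ready(c)}
3. grab(c,b)  →  {at(b), at(e), holds(a), holds(b), on(b), on(e), ready(a), ready(c)}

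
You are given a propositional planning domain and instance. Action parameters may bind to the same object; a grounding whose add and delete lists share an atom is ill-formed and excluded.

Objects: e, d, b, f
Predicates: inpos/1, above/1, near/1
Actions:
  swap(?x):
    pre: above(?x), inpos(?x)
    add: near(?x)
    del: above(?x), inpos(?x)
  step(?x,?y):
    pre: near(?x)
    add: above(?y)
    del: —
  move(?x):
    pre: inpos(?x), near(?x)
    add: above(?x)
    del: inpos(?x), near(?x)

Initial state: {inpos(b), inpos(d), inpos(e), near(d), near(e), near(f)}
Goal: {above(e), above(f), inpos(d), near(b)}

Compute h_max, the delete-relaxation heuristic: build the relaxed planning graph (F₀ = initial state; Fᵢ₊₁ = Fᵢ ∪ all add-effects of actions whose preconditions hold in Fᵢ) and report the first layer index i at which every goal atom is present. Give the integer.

F0 = init (6 atoms)
F1 = F0 ∪ {above(b), above(d), above(e), above(f)}  (10 atoms)
F2 = F1 ∪ {near(b)}  (11 atoms)
goal ⊆ F2  ⇒  h_max = 2

2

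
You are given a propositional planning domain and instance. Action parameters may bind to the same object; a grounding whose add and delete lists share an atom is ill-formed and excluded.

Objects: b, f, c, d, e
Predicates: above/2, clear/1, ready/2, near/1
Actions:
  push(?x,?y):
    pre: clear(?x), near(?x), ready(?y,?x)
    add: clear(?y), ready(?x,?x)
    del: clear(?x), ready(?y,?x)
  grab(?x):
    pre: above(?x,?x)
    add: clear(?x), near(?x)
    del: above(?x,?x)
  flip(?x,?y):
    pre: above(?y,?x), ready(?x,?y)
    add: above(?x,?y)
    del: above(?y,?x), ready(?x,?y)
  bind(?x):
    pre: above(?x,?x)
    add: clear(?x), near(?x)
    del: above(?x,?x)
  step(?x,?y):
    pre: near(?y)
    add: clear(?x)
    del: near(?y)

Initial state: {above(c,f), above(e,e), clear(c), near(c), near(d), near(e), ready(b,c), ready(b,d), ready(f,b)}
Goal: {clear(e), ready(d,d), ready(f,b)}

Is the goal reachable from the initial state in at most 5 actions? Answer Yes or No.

1. grab(e)  →  {above(c,f), clear(c), clear(e), near(c), near(d), near(e), ready(b,c), ready(b,d), ready(f,b)}
2. step(d,c)  →  {above(c,f), clear(c), clear(d), clear(e), near(d), near(e), ready(b,c), ready(b,d), ready(f,b)}
3. push(d,b)  →  {above(c,f), clear(b), clear(c), clear(e), near(d), near(e), ready(b,c), ready(d,d), ready(f,b)}
optimal plan length = 3; 3 ≤ 5

Yes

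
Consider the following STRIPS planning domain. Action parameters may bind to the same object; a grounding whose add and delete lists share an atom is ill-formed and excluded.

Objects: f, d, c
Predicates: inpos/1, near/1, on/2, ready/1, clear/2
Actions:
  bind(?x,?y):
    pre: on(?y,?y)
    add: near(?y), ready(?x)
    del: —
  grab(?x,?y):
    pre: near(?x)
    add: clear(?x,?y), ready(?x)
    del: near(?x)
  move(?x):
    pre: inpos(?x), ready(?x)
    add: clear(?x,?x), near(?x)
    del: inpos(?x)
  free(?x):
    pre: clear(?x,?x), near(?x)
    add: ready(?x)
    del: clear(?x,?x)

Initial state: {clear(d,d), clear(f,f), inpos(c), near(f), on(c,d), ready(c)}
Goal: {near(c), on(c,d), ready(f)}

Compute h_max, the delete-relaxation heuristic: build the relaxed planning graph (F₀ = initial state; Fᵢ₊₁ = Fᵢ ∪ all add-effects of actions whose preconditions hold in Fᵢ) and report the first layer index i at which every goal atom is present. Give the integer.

1

F0 = init (6 atoms)
F1 = F0 ∪ {clear(c,c), clear(f,c), clear(f,d), near(c), ready(f)}  (11 atoms)
goal ⊆ F1  ⇒  h_max = 1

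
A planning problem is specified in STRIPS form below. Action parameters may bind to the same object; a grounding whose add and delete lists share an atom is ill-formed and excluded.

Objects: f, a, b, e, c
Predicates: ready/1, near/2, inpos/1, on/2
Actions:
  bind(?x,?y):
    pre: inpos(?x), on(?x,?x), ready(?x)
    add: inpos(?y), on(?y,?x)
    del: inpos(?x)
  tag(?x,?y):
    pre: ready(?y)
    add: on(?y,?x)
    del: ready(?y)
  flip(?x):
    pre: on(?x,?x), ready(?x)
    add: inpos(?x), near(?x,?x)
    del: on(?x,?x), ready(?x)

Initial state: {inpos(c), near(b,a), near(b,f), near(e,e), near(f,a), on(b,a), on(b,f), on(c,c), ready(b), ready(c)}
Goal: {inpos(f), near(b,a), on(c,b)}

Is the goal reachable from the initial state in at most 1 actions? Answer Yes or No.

1. bind(c,f)  →  {inpos(f), near(b,a), near(b,f), near(e,e), near(f,a), on(b,a), on(b,f), on(c,c), on(f,c), ready(b), ready(c)}
2. tag(b,c)  →  {inpos(f), near(b,a), near(b,f), near(e,e), near(f,a), on(b,a), on(b,f), on(c,b), on(c,c), on(f,c), ready(b)}
optimal plan length = 2; 2 > 1

No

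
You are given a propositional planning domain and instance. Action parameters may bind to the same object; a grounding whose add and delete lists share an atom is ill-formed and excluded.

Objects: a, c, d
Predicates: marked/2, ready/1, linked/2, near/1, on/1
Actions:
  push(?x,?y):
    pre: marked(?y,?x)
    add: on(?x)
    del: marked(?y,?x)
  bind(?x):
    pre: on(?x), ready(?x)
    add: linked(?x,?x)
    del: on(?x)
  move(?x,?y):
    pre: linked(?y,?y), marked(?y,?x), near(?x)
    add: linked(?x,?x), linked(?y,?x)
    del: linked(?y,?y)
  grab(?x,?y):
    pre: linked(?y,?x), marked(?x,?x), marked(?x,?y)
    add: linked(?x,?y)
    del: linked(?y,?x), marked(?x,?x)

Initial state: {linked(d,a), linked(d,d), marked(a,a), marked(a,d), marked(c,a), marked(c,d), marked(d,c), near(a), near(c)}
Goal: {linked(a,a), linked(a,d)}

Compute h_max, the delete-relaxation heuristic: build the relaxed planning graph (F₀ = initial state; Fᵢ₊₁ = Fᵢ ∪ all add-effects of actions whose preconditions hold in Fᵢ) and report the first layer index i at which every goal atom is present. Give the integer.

2

F0 = init (9 atoms)
F1 = F0 ∪ {linked(a,d), linked(c,c), linked(d,c), on(a), on(c), on(d)}  (15 atoms)
F2 = F1 ∪ {linked(a,a), linked(c,a)}  (17 atoms)
goal ⊆ F2  ⇒  h_max = 2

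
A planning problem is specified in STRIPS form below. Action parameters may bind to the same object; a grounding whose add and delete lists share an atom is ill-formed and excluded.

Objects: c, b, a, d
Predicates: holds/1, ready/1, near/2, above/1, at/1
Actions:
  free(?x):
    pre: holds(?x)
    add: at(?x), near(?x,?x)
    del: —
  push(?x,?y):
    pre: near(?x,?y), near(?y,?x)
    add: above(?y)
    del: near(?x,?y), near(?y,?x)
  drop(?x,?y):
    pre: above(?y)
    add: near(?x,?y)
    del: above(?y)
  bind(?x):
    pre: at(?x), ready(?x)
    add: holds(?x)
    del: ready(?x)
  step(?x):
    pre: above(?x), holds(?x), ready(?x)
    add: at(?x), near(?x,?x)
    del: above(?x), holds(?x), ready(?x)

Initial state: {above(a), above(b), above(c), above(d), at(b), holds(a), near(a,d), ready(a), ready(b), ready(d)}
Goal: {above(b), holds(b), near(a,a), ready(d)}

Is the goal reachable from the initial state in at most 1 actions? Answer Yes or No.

No

1. free(a)  →  {above(a), above(b), above(c), above(d), at(a), at(b), holds(a), near(a,a), near(a,d), ready(a), ready(b), ready(d)}
2. bind(b)  →  {above(a), above(b), above(c), above(d), at(a), at(b), holds(a), holds(b), near(a,a), near(a,d), ready(a), ready(d)}
optimal plan length = 2; 2 > 1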